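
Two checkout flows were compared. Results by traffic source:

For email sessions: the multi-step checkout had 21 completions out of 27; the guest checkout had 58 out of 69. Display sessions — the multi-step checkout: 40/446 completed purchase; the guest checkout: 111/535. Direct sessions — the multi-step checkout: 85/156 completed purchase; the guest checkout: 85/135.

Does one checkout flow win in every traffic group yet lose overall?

Email: the multi-step checkout 21/27 = 77.8%, the guest checkout 58/69 = 84.1% → the guest checkout
Display: the multi-step checkout 40/446 = 9.0%, the guest checkout 111/535 = 20.7% → the guest checkout
Direct: the multi-step checkout 85/156 = 54.5%, the guest checkout 85/135 = 63.0% → the guest checkout
Overall: the multi-step checkout 146/629 = 23.2%, the guest checkout 254/739 = 34.4% → the guest checkout
The guest checkout wins overall and in every traffic group — no reversal.

No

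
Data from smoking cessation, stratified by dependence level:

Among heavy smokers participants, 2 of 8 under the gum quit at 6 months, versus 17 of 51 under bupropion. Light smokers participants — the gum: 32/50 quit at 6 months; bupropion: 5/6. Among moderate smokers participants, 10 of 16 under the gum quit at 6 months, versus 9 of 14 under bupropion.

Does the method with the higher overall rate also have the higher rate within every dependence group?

No

Heavy smokers: the gum 2/8 = 25.0%, bupropion 17/51 = 33.3% → bupropion
Light smokers: the gum 32/50 = 64.0%, bupropion 5/6 = 83.3% → bupropion
Moderate smokers: the gum 10/16 = 62.5%, bupropion 9/14 = 64.3% → bupropion
Overall: the gum 44/74 = 59.5%, bupropion 31/71 = 43.7% → the gum
Bupropion wins each dependence group but the gum wins overall — the comparison reverses. Bupropion's participants skew toward heavy smokers, which has a lower base rate.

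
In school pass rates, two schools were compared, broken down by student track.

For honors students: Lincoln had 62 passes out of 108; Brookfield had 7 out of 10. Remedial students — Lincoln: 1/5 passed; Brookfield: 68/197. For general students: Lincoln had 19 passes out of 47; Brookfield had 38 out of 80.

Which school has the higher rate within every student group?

Brookfield

Honors: Lincoln 62/108 = 57.4%, Brookfield 7/10 = 70.0% → Brookfield
Remedial: Lincoln 1/5 = 20.0%, Brookfield 68/197 = 34.5% → Brookfield
General: Lincoln 19/47 = 40.4%, Brookfield 38/80 = 47.5% → Brookfield
Brookfield has the higher rate in all 3 groups.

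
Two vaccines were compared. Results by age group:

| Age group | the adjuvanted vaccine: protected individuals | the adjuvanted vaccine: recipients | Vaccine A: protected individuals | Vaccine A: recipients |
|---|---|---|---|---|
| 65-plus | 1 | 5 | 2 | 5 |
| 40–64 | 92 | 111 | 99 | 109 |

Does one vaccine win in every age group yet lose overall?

No

65-plus: the adjuvanted vaccine 1/5 = 20.0%, Vaccine A 2/5 = 40.0% → Vaccine A
40–64: the adjuvanted vaccine 92/111 = 82.9%, Vaccine A 99/109 = 90.8% → Vaccine A
Overall: the adjuvanted vaccine 93/116 = 80.2%, Vaccine A 101/114 = 88.6% → Vaccine A
Vaccine A wins overall and in every age group — no reversal.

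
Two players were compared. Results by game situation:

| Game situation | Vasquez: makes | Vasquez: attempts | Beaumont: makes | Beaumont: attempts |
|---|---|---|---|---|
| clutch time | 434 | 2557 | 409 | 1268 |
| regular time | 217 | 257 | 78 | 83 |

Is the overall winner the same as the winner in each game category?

Yes

Clutch time: Vasquez 434/2557 = 17.0%, Beaumont 409/1268 = 32.3% → Beaumont
Regular time: Vasquez 217/257 = 84.4%, Beaumont 78/83 = 94.0% → Beaumont
Overall: Vasquez 651/2814 = 23.1%, Beaumont 487/1351 = 36.0% → Beaumont
Beaumont wins overall and in every game group — no reversal.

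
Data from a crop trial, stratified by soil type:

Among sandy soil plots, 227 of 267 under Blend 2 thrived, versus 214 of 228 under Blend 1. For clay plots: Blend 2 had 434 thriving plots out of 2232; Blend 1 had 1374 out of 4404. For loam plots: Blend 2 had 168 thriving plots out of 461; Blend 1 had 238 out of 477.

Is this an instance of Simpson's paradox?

Sandy soil: Blend 2 227/267 = 85.0%, Blend 1 214/228 = 93.9% → Blend 1
Clay: Blend 2 434/2232 = 19.4%, Blend 1 1374/4404 = 31.2% → Blend 1
Loam: Blend 2 168/461 = 36.4%, Blend 1 238/477 = 49.9% → Blend 1
Overall: Blend 2 829/2960 = 28.0%, Blend 1 1826/5109 = 35.7% → Blend 1
Blend 1 wins overall and in every soil group — no reversal.

No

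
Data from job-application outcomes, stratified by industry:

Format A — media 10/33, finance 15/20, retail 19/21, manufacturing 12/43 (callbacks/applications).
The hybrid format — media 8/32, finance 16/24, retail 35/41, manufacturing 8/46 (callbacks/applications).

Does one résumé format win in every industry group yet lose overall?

Media: Format A 10/33 = 30.3%, the hybrid format 8/32 = 25.0% → Format A
Finance: Format A 15/20 = 75.0%, the hybrid format 16/24 = 66.7% → Format A
Retail: Format A 19/21 = 90.5%, the hybrid format 35/41 = 85.4% → Format A
Manufacturing: Format A 12/43 = 27.9%, the hybrid format 8/46 = 17.4% → Format A
Overall: Format A 56/117 = 47.9%, the hybrid format 67/143 = 46.9% → Format A
Format A wins overall and in every industry group — no reversal.

No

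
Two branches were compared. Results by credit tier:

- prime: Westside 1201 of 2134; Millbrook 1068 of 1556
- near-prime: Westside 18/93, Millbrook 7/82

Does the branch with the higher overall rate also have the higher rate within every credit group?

No

Prime: Westside 1201/2134 = 56.3%, Millbrook 1068/1556 = 68.6% → Millbrook
Near-prime: Westside 18/93 = 19.4%, Millbrook 7/82 = 8.5% → Westside
Overall: Westside 1219/2227 = 54.7%, Millbrook 1075/1638 = 65.6% → Millbrook
Neither sweeps: Westside wins 1 of 2 groups, Millbrook wins 1. Millbrook wins overall but not every group — no Simpson reversal.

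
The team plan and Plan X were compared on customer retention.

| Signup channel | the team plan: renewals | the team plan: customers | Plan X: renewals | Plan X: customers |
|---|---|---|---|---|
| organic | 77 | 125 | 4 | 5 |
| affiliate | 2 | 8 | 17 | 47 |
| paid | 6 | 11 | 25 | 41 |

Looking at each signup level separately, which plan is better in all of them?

Plan X

Organic: the team plan 77/125 = 61.6%, Plan X 4/5 = 80.0% → Plan X
Affiliate: the team plan 2/8 = 25.0%, Plan X 17/47 = 36.2% → Plan X
Paid: the team plan 6/11 = 54.5%, Plan X 25/41 = 61.0% → Plan X
Plan X has the higher rate in all 3 groups.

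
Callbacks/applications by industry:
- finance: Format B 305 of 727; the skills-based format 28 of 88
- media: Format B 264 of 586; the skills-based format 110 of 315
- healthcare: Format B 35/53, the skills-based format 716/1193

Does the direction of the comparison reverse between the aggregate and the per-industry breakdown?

Yes

Finance: Format B 305/727 = 42.0%, the skills-based format 28/88 = 31.8% → Format B
Media: Format B 264/586 = 45.1%, the skills-based format 110/315 = 34.9% → Format B
Healthcare: Format B 35/53 = 66.0%, the skills-based format 716/1193 = 60.0% → Format B
Overall: Format B 604/1366 = 44.2%, the skills-based format 854/1596 = 53.5% → the skills-based format
Format B wins each industry group but the skills-based format wins overall — the comparison reverses. Format B's applications skew toward finance, which has a lower base rate.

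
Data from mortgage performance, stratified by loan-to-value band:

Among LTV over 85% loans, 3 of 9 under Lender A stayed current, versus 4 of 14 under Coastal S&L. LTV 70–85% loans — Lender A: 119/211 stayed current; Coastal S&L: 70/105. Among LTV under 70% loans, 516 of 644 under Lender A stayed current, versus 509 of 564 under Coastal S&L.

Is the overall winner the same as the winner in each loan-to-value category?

No

LTV over 85%: Lender A 3/9 = 33.3%, Coastal S&L 4/14 = 28.6% → Lender A
LTV 70–85%: Lender A 119/211 = 56.4%, Coastal S&L 70/105 = 66.7% → Coastal S&L
LTV under 70%: Lender A 516/644 = 80.1%, Coastal S&L 509/564 = 90.2% → Coastal S&L
Overall: Lender A 638/864 = 73.8%, Coastal S&L 583/683 = 85.4% → Coastal S&L
Neither sweeps: Lender A wins 1 of 3 groups, Coastal S&L wins 2. Coastal S&L wins overall but not every group — no Simpson reversal.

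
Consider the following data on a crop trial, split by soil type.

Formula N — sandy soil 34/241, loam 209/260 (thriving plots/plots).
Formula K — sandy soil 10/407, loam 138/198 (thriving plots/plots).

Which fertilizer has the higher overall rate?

Formula N

Sandy soil: Formula N 34/241 = 14.1%, Formula K 10/407 = 2.5% → Formula N
Loam: Formula N 209/260 = 80.4%, Formula K 138/198 = 69.7% → Formula N
Overall: Formula N 243/501 = 48.5%, Formula K 148/605 = 24.5% → Formula N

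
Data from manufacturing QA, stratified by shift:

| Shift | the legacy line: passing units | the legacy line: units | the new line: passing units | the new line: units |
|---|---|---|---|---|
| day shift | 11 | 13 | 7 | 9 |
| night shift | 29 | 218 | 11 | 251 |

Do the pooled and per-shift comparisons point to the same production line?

Day shift: the legacy line 11/13 = 84.6%, the new line 7/9 = 77.8% → the legacy line
Night shift: the legacy line 29/218 = 13.3%, the new line 11/251 = 4.4% → the legacy line
Overall: the legacy line 40/231 = 17.3%, the new line 18/260 = 6.9% → the legacy line
The legacy line wins overall and in every shift group — no reversal.

Yes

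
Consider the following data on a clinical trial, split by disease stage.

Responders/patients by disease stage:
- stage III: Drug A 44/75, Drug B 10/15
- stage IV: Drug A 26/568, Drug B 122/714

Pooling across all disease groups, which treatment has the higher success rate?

Drug B

Stage III: Drug A 44/75 = 58.7%, Drug B 10/15 = 66.7% → Drug B
Stage IV: Drug A 26/568 = 4.6%, Drug B 122/714 = 17.1% → Drug B
Overall: Drug A 70/643 = 10.9%, Drug B 132/729 = 18.1% → Drug B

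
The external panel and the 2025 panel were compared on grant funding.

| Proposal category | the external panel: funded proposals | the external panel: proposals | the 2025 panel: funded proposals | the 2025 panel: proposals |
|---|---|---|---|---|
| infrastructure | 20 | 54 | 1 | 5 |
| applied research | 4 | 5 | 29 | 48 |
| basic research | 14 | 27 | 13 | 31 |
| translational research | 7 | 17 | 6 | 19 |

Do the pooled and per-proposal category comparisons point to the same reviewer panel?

Infrastructure: the external panel 20/54 = 37.0%, the 2025 panel 1/5 = 20.0% → the external panel
Applied research: the external panel 4/5 = 80.0%, the 2025 panel 29/48 = 60.4% → the external panel
Basic research: the external panel 14/27 = 51.9%, the 2025 panel 13/31 = 41.9% → the external panel
Translational research: the external panel 7/17 = 41.2%, the 2025 panel 6/19 = 31.6% → the external panel
Overall: the external panel 45/103 = 43.7%, the 2025 panel 49/103 = 47.6% → the 2025 panel
The external panel wins each proposal group but the 2025 panel wins overall — the comparison reverses. The external panel's proposals skew toward infrastructure, which has a lower base rate.

No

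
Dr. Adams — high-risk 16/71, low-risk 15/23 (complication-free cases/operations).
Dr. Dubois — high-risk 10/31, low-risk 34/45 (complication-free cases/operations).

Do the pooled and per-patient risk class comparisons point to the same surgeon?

Yes

High-risk: Dr. Adams 16/71 = 22.5%, Dr. Dubois 10/31 = 32.3% → Dr. Dubois
Low-risk: Dr. Adams 15/23 = 65.2%, Dr. Dubois 34/45 = 75.6% → Dr. Dubois
Overall: Dr. Adams 31/94 = 33.0%, Dr. Dubois 44/76 = 57.9% → Dr. Dubois
Dr. Dubois wins overall and in every patient risk group — no reversal.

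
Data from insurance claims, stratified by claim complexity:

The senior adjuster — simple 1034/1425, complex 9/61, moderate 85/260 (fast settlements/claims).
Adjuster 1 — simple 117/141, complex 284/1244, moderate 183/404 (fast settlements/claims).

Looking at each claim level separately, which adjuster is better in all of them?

Simple: the senior adjuster 1034/1425 = 72.6%, Adjuster 1 117/141 = 83.0% → Adjuster 1
Complex: the senior adjuster 9/61 = 14.8%, Adjuster 1 284/1244 = 22.8% → Adjuster 1
Moderate: the senior adjuster 85/260 = 32.7%, Adjuster 1 183/404 = 45.3% → Adjuster 1
Adjuster 1 has the higher rate in all 3 groups.

Adjuster 1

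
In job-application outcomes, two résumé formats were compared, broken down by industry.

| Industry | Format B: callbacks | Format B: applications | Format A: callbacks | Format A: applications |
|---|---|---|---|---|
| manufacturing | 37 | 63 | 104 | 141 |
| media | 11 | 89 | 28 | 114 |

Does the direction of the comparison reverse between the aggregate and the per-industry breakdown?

Manufacturing: Format B 37/63 = 58.7%, Format A 104/141 = 73.8% → Format A
Media: Format B 11/89 = 12.4%, Format A 28/114 = 24.6% → Format A
Overall: Format B 48/152 = 31.6%, Format A 132/255 = 51.8% → Format A
Format A wins overall and in every industry group — no reversal.

No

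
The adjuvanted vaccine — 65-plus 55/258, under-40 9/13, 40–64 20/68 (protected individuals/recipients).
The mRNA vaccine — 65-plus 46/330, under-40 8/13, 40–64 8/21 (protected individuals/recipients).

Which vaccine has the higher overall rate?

the adjuvanted vaccine

65-plus: the adjuvanted vaccine 55/258 = 21.3%, the mRNA vaccine 46/330 = 13.9% → the adjuvanted vaccine
Under-40: the adjuvanted vaccine 9/13 = 69.2%, the mRNA vaccine 8/13 = 61.5% → the adjuvanted vaccine
40–64: the adjuvanted vaccine 20/68 = 29.4%, the mRNA vaccine 8/21 = 38.1% → the mRNA vaccine
Overall: the adjuvanted vaccine 84/339 = 24.8%, the mRNA vaccine 62/364 = 17.0% → the adjuvanted vaccine
(Neither sweeps every age group, but the adjuvanted vaccine has the higher pooled rate.)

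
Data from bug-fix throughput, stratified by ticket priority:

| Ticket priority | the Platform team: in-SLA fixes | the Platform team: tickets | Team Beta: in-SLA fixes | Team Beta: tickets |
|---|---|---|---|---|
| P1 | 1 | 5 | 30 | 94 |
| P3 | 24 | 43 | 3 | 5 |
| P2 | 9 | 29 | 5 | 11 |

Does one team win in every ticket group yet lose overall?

Yes

P1: the Platform team 1/5 = 20.0%, Team Beta 30/94 = 31.9% → Team Beta
P3: the Platform team 24/43 = 55.8%, Team Beta 3/5 = 60.0% → Team Beta
P2: the Platform team 9/29 = 31.0%, Team Beta 5/11 = 45.5% → Team Beta
Overall: the Platform team 34/77 = 44.2%, Team Beta 38/110 = 34.5% → the Platform team
Team Beta wins each ticket group but the Platform team wins overall — the comparison reverses. Team Beta's tickets skew toward P1, which has a lower base rate.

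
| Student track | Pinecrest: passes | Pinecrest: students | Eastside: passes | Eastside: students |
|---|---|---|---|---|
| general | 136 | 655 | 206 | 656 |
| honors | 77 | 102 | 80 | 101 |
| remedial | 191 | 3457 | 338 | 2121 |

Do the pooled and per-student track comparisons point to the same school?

General: Pinecrest 136/655 = 20.8%, Eastside 206/656 = 31.4% → Eastside
Honors: Pinecrest 77/102 = 75.5%, Eastside 80/101 = 79.2% → Eastside
Remedial: Pinecrest 191/3457 = 5.5%, Eastside 338/2121 = 15.9% → Eastside
Overall: Pinecrest 404/4214 = 9.6%, Eastside 624/2878 = 21.7% → Eastside
Eastside wins overall and in every student group — no reversal.

Yes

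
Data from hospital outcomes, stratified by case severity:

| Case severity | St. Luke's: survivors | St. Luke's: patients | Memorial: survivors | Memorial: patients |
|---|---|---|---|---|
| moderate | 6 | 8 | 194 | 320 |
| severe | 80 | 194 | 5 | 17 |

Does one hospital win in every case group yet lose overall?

Moderate: St. Luke's 6/8 = 75.0%, Memorial 194/320 = 60.6% → St. Luke's
Severe: St. Luke's 80/194 = 41.2%, Memorial 5/17 = 29.4% → St. Luke's
Overall: St. Luke's 86/202 = 42.6%, Memorial 199/337 = 59.1% → Memorial
St. Luke's wins each case group but Memorial wins overall — the comparison reverses. St. Luke's's patients skew toward severe, which has a lower base rate.

Yes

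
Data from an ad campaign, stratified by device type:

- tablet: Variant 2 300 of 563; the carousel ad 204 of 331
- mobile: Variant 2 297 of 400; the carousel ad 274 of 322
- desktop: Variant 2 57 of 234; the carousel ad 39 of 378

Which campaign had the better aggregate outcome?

Tablet: Variant 2 300/563 = 53.3%, the carousel ad 204/331 = 61.6% → the carousel ad
Mobile: Variant 2 297/400 = 74.2%, the carousel ad 274/322 = 85.1% → the carousel ad
Desktop: Variant 2 57/234 = 24.4%, the carousel ad 39/378 = 10.3% → Variant 2
Overall: Variant 2 654/1197 = 54.6%, the carousel ad 517/1031 = 50.1% → Variant 2
(Neither sweeps every device group, but Variant 2 has the higher pooled rate.)

Variant 2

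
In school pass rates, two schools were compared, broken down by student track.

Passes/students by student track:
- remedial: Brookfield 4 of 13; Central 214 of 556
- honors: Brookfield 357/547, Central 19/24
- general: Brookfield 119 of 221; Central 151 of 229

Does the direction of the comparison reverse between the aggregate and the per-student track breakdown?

Yes

Remedial: Brookfield 4/13 = 30.8%, Central 214/556 = 38.5% → Central
Honors: Brookfield 357/547 = 65.3%, Central 19/24 = 79.2% → Central
General: Brookfield 119/221 = 53.8%, Central 151/229 = 65.9% → Central
Overall: Brookfield 480/781 = 61.5%, Central 384/809 = 47.5% → Brookfield
Central wins each student group but Brookfield wins overall — the comparison reverses. Central's students skew toward remedial, which has a lower base rate.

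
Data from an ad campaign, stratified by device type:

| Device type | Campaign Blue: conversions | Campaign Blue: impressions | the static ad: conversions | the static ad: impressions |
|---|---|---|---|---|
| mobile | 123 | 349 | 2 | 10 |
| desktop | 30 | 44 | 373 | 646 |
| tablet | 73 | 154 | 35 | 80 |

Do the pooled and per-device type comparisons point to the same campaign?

Mobile: Campaign Blue 123/349 = 35.2%, the static ad 2/10 = 20.0% → Campaign Blue
Desktop: Campaign Blue 30/44 = 68.2%, the static ad 373/646 = 57.7% → Campaign Blue
Tablet: Campaign Blue 73/154 = 47.4%, the static ad 35/80 = 43.8% → Campaign Blue
Overall: Campaign Blue 226/547 = 41.3%, the static ad 410/736 = 55.7% → the static ad
Campaign Blue wins each device group but the static ad wins overall — the comparison reverses. Campaign Blue's impressions skew toward mobile, which has a lower base rate.

No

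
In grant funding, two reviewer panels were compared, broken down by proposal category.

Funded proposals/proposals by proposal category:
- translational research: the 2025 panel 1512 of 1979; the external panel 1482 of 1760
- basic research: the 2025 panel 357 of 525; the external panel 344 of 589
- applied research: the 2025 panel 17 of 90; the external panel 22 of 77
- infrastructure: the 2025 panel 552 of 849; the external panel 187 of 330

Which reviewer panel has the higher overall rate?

the external panel

Translational research: the 2025 panel 1512/1979 = 76.4%, the external panel 1482/1760 = 84.2% → the external panel
Basic research: the 2025 panel 357/525 = 68.0%, the external panel 344/589 = 58.4% → the 2025 panel
Applied research: the 2025 panel 17/90 = 18.9%, the external panel 22/77 = 28.6% → the external panel
Infrastructure: the 2025 panel 552/849 = 65.0%, the external panel 187/330 = 56.7% → the 2025 panel
Overall: the 2025 panel 2438/3443 = 70.8%, the external panel 2035/2756 = 73.8% → the external panel
(Neither sweeps every proposal group, but the external panel has the higher pooled rate.)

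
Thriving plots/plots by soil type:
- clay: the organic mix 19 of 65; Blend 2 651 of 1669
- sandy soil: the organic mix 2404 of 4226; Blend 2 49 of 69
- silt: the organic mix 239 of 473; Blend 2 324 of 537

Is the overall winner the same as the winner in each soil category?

Clay: the organic mix 19/65 = 29.2%, Blend 2 651/1669 = 39.0% → Blend 2
Sandy soil: the organic mix 2404/4226 = 56.9%, Blend 2 49/69 = 71.0% → Blend 2
Silt: the organic mix 239/473 = 50.5%, Blend 2 324/537 = 60.3% → Blend 2
Overall: the organic mix 2662/4764 = 55.9%, Blend 2 1024/2275 = 45.0% → the organic mix
Blend 2 wins each soil group but the organic mix wins overall — the comparison reverses. Blend 2's plots skew toward clay, which has a lower base rate.

No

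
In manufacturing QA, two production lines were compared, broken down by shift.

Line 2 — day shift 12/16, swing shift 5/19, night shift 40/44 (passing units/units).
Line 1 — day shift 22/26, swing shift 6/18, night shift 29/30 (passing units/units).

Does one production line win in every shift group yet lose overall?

Day shift: Line 2 12/16 = 75.0%, Line 1 22/26 = 84.6% → Line 1
Swing shift: Line 2 5/19 = 26.3%, Line 1 6/18 = 33.3% → Line 1
Night shift: Line 2 40/44 = 90.9%, Line 1 29/30 = 96.7% → Line 1
Overall: Line 2 57/79 = 72.2%, Line 1 57/74 = 77.0% → Line 1
Line 1 wins overall and in every shift group — no reversal.

No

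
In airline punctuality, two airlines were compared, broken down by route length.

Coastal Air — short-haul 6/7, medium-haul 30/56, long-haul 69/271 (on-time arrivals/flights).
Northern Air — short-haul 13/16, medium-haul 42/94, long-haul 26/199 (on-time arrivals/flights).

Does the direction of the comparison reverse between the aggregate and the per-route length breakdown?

Short-haul: Coastal Air 6/7 = 85.7%, Northern Air 13/16 = 81.2% → Coastal Air
Medium-haul: Coastal Air 30/56 = 53.6%, Northern Air 42/94 = 44.7% → Coastal Air
Long-haul: Coastal Air 69/271 = 25.5%, Northern Air 26/199 = 13.1% → Coastal Air
Overall: Coastal Air 105/334 = 31.4%, Northern Air 81/309 = 26.2% → Coastal Air
Coastal Air wins overall and in every route group — no reversal.

No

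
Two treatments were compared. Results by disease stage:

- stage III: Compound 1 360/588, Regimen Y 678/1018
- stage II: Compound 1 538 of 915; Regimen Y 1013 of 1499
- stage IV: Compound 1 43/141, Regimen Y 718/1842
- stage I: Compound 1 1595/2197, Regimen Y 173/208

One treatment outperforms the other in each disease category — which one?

Stage III: Compound 1 360/588 = 61.2%, Regimen Y 678/1018 = 66.6% → Regimen Y
Stage II: Compound 1 538/915 = 58.8%, Regimen Y 1013/1499 = 67.6% → Regimen Y
Stage IV: Compound 1 43/141 = 30.5%, Regimen Y 718/1842 = 39.0% → Regimen Y
Stage I: Compound 1 1595/2197 = 72.6%, Regimen Y 173/208 = 83.2% → Regimen Y
Regimen Y has the higher rate in all 4 groups.

Regimen Y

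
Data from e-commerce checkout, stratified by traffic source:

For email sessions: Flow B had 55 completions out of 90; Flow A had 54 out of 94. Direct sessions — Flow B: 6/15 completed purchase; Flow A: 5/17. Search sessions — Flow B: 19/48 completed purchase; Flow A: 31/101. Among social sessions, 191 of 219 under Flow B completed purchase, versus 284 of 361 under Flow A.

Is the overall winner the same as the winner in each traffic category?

Yes

Email: Flow B 55/90 = 61.1%, Flow A 54/94 = 57.4% → Flow B
Direct: Flow B 6/15 = 40.0%, Flow A 5/17 = 29.4% → Flow B
Search: Flow B 19/48 = 39.6%, Flow A 31/101 = 30.7% → Flow B
Social: Flow B 191/219 = 87.2%, Flow A 284/361 = 78.7% → Flow B
Overall: Flow B 271/372 = 72.8%, Flow A 374/573 = 65.3% → Flow B
Flow B wins overall and in every traffic group — no reversal.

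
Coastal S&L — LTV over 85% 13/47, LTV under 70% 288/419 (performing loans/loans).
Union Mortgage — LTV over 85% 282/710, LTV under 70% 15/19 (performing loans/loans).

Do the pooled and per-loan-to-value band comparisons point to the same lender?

No

LTV over 85%: Coastal S&L 13/47 = 27.7%, Union Mortgage 282/710 = 39.7% → Union Mortgage
LTV under 70%: Coastal S&L 288/419 = 68.7%, Union Mortgage 15/19 = 78.9% → Union Mortgage
Overall: Coastal S&L 301/466 = 64.6%, Union Mortgage 297/729 = 40.7% → Coastal S&L
Union Mortgage wins each loan-to-value group but Coastal S&L wins overall — the comparison reverses. Union Mortgage's loans skew toward LTV over 85%, which has a lower base rate.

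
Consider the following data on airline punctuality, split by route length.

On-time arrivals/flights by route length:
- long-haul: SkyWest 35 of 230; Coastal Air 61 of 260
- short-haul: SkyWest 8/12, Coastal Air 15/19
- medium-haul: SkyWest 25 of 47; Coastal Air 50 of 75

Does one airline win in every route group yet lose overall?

No

Long-haul: SkyWest 35/230 = 15.2%, Coastal Air 61/260 = 23.5% → Coastal Air
Short-haul: SkyWest 8/12 = 66.7%, Coastal Air 15/19 = 78.9% → Coastal Air
Medium-haul: SkyWest 25/47 = 53.2%, Coastal Air 50/75 = 66.7% → Coastal Air
Overall: SkyWest 68/289 = 23.5%, Coastal Air 126/354 = 35.6% → Coastal Air
Coastal Air wins overall and in every route group — no reversal.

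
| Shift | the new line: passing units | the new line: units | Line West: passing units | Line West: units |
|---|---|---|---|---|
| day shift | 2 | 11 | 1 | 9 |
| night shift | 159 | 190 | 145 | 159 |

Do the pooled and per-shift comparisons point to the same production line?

No

Day shift: the new line 2/11 = 18.2%, Line West 1/9 = 11.1% → the new line
Night shift: the new line 159/190 = 83.7%, Line West 145/159 = 91.2% → Line West
Overall: the new line 161/201 = 80.1%, Line West 146/168 = 86.9% → Line West
Neither sweeps: the new line wins 1 of 2 groups, Line West wins 1. Line West wins overall but not every group — no Simpson reversal.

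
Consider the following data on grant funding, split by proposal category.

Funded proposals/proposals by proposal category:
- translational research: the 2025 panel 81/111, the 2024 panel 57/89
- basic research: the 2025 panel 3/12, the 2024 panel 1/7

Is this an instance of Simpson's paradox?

No

Translational research: the 2025 panel 81/111 = 73.0%, the 2024 panel 57/89 = 64.0% → the 2025 panel
Basic research: the 2025 panel 3/12 = 25.0%, the 2024 panel 1/7 = 14.3% → the 2025 panel
Overall: the 2025 panel 84/123 = 68.3%, the 2024 panel 58/96 = 60.4% → the 2025 panel
The 2025 panel wins overall and in every proposal group — no reversal.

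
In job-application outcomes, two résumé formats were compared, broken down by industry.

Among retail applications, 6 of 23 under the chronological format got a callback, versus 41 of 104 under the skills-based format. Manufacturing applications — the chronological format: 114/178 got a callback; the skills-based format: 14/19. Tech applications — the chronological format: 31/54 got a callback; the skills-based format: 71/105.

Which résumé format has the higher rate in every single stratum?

Retail: the chronological format 6/23 = 26.1%, the skills-based format 41/104 = 39.4% → the skills-based format
Manufacturing: the chronological format 114/178 = 64.0%, the skills-based format 14/19 = 73.7% → the skills-based format
Tech: the chronological format 31/54 = 57.4%, the skills-based format 71/105 = 67.6% → the skills-based format
The skills-based format has the higher rate in all 3 groups.

the skills-based format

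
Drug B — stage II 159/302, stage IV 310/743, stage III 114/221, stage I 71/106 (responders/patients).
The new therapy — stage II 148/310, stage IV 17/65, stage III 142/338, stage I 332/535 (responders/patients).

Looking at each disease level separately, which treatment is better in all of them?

Drug B

Stage II: Drug B 159/302 = 52.6%, the new therapy 148/310 = 47.7% → Drug B
Stage IV: Drug B 310/743 = 41.7%, the new therapy 17/65 = 26.2% → Drug B
Stage III: Drug B 114/221 = 51.6%, the new therapy 142/338 = 42.0% → Drug B
Stage I: Drug B 71/106 = 67.0%, the new therapy 332/535 = 62.1% → Drug B
Drug B has the higher rate in all 4 groups.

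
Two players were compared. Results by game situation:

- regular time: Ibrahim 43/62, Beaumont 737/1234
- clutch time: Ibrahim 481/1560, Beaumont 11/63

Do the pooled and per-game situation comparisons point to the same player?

No

Regular time: Ibrahim 43/62 = 69.4%, Beaumont 737/1234 = 59.7% → Ibrahim
Clutch time: Ibrahim 481/1560 = 30.8%, Beaumont 11/63 = 17.5% → Ibrahim
Overall: Ibrahim 524/1622 = 32.3%, Beaumont 748/1297 = 57.7% → Beaumont
Ibrahim wins each game group but Beaumont wins overall — the comparison reverses. Ibrahim's attempts skew toward clutch time, which has a lower base rate.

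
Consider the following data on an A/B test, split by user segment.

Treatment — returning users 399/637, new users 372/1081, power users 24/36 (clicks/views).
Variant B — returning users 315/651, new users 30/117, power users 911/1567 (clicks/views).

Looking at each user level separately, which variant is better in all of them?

Treatment

Returning users: Treatment 399/637 = 62.6%, Variant B 315/651 = 48.4% → Treatment
New users: Treatment 372/1081 = 34.4%, Variant B 30/117 = 25.6% → Treatment
Power users: Treatment 24/36 = 66.7%, Variant B 911/1567 = 58.1% → Treatment
Treatment has the higher rate in all 3 groups.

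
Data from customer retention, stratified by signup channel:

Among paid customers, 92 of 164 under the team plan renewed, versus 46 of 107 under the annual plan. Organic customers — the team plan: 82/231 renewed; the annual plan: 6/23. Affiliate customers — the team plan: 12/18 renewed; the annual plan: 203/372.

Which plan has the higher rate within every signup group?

Paid: the team plan 92/164 = 56.1%, the annual plan 46/107 = 43.0% → the team plan
Organic: the team plan 82/231 = 35.5%, the annual plan 6/23 = 26.1% → the team plan
Affiliate: the team plan 12/18 = 66.7%, the annual plan 203/372 = 54.6% → the team plan
The team plan has the higher rate in all 3 groups.

the team plan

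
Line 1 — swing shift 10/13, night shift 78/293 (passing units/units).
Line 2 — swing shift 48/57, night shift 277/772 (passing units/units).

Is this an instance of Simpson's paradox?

Swing shift: Line 1 10/13 = 76.9%, Line 2 48/57 = 84.2% → Line 2
Night shift: Line 1 78/293 = 26.6%, Line 2 277/772 = 35.9% → Line 2
Overall: Line 1 88/306 = 28.8%, Line 2 325/829 = 39.2% → Line 2
Line 2 wins overall and in every shift group — no reversal.

No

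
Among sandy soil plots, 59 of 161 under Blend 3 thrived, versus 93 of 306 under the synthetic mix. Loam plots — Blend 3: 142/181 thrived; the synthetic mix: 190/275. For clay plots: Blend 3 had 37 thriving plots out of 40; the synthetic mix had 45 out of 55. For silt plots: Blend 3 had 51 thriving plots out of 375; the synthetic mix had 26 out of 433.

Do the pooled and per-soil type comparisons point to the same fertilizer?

Yes

Sandy soil: Blend 3 59/161 = 36.6%, the synthetic mix 93/306 = 30.4% → Blend 3
Loam: Blend 3 142/181 = 78.5%, the synthetic mix 190/275 = 69.1% → Blend 3
Clay: Blend 3 37/40 = 92.5%, the synthetic mix 45/55 = 81.8% → Blend 3
Silt: Blend 3 51/375 = 13.6%, the synthetic mix 26/433 = 6.0% → Blend 3
Overall: Blend 3 289/757 = 38.2%, the synthetic mix 354/1069 = 33.1% → Blend 3
Blend 3 wins overall and in every soil group — no reversal.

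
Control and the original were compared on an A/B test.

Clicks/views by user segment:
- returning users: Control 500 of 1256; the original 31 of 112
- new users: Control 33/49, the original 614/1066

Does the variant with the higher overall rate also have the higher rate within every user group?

Returning users: Control 500/1256 = 39.8%, the original 31/112 = 27.7% → Control
New users: Control 33/49 = 67.3%, the original 614/1066 = 57.6% → Control
Overall: Control 533/1305 = 40.8%, the original 645/1178 = 54.8% → the original
Control wins each user group but the original wins overall — the comparison reverses. Control's views skew toward returning users, which has a lower base rate.

No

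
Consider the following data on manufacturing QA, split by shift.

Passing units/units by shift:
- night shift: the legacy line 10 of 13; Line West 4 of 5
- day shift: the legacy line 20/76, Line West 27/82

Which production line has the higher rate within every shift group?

Night shift: the legacy line 10/13 = 76.9%, Line West 4/5 = 80.0% → Line West
Day shift: the legacy line 20/76 = 26.3%, Line West 27/82 = 32.9% → Line West
Line West has the higher rate in both groups.

Line West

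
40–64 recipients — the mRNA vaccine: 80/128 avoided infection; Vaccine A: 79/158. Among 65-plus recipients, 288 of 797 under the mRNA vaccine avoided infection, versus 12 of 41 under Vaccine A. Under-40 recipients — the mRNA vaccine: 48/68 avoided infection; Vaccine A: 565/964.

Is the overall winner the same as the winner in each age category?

No

40–64: the mRNA vaccine 80/128 = 62.5%, Vaccine A 79/158 = 50.0% → the mRNA vaccine
65-plus: the mRNA vaccine 288/797 = 36.1%, Vaccine A 12/41 = 29.3% → the mRNA vaccine
Under-40: the mRNA vaccine 48/68 = 70.6%, Vaccine A 565/964 = 58.6% → the mRNA vaccine
Overall: the mRNA vaccine 416/993 = 41.9%, Vaccine A 656/1163 = 56.4% → Vaccine A
The mRNA vaccine wins each age group but Vaccine A wins overall — the comparison reverses. The mRNA vaccine's recipients skew toward 65-plus, which has a lower base rate.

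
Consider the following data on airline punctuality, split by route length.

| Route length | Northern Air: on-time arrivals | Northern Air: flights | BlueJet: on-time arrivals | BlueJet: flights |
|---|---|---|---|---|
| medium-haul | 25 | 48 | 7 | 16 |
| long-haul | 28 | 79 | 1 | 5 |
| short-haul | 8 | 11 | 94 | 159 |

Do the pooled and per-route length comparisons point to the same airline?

No

Medium-haul: Northern Air 25/48 = 52.1%, BlueJet 7/16 = 43.8% → Northern Air
Long-haul: Northern Air 28/79 = 35.4%, BlueJet 1/5 = 20.0% → Northern Air
Short-haul: Northern Air 8/11 = 72.7%, BlueJet 94/159 = 59.1% → Northern Air
Overall: Northern Air 61/138 = 44.2%, BlueJet 102/180 = 56.7% → BlueJet
Northern Air wins each route group but BlueJet wins overall — the comparison reverses. Northern Air's flights skew toward long-haul, which has a lower base rate.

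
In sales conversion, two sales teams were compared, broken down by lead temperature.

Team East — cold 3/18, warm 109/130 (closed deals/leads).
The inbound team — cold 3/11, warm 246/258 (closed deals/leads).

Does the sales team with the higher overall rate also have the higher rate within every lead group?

Cold: Team East 3/18 = 16.7%, the inbound team 3/11 = 27.3% → the inbound team
Warm: Team East 109/130 = 83.8%, the inbound team 246/258 = 95.3% → the inbound team
Overall: Team East 112/148 = 75.7%, the inbound team 249/269 = 92.6% → the inbound team
The inbound team wins overall and in every lead group — no reversal.

Yes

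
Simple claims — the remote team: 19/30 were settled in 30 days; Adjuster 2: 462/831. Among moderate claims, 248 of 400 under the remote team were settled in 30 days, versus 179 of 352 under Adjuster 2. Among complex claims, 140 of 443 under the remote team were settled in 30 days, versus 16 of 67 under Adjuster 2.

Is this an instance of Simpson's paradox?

Yes

Simple: the remote team 19/30 = 63.3%, Adjuster 2 462/831 = 55.6% → the remote team
Moderate: the remote team 248/400 = 62.0%, Adjuster 2 179/352 = 50.9% → the remote team
Complex: the remote team 140/443 = 31.6%, Adjuster 2 16/67 = 23.9% → the remote team
Overall: the remote team 407/873 = 46.6%, Adjuster 2 657/1250 = 52.6% → Adjuster 2
The remote team wins each claim group but Adjuster 2 wins overall — the comparison reverses. The remote team's claims skew toward complex, which has a lower base rate.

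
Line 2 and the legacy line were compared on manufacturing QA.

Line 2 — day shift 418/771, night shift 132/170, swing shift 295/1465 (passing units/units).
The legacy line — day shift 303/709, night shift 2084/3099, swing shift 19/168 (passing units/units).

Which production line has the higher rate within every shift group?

Line 2

Day shift: Line 2 418/771 = 54.2%, the legacy line 303/709 = 42.7% → Line 2
Night shift: Line 2 132/170 = 77.6%, the legacy line 2084/3099 = 67.2% → Line 2
Swing shift: Line 2 295/1465 = 20.1%, the legacy line 19/168 = 11.3% → Line 2
Line 2 has the higher rate in all 3 groups.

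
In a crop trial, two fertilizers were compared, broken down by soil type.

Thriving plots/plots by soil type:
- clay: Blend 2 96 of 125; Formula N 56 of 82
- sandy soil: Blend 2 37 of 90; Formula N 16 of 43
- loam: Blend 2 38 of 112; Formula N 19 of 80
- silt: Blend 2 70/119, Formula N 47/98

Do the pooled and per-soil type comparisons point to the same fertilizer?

Yes

Clay: Blend 2 96/125 = 76.8%, Formula N 56/82 = 68.3% → Blend 2
Sandy soil: Blend 2 37/90 = 41.1%, Formula N 16/43 = 37.2% → Blend 2
Loam: Blend 2 38/112 = 33.9%, Formula N 19/80 = 23.8% → Blend 2
Silt: Blend 2 70/119 = 58.8%, Formula N 47/98 = 48.0% → Blend 2
Overall: Blend 2 241/446 = 54.0%, Formula N 138/303 = 45.5% → Blend 2
Blend 2 wins overall and in every soil group — no reversal.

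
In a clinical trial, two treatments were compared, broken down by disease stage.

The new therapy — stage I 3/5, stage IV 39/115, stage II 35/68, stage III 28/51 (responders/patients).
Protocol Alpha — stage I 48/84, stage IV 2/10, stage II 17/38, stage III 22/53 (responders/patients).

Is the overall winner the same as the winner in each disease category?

No

Stage I: the new therapy 3/5 = 60.0%, Protocol Alpha 48/84 = 57.1% → the new therapy
Stage IV: the new therapy 39/115 = 33.9%, Protocol Alpha 2/10 = 20.0% → the new therapy
Stage II: the new therapy 35/68 = 51.5%, Protocol Alpha 17/38 = 44.7% → the new therapy
Stage III: the new therapy 28/51 = 54.9%, Protocol Alpha 22/53 = 41.5% → the new therapy
Overall: the new therapy 105/239 = 43.9%, Protocol Alpha 89/185 = 48.1% → Protocol Alpha
The new therapy wins each disease group but Protocol Alpha wins overall — the comparison reverses. The new therapy's patients skew toward stage IV, which has a lower base rate.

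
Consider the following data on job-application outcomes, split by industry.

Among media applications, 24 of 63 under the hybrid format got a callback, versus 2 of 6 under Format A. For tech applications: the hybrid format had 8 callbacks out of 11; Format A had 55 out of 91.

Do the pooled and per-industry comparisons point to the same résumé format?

Media: the hybrid format 24/63 = 38.1%, Format A 2/6 = 33.3% → the hybrid format
Tech: the hybrid format 8/11 = 72.7%, Format A 55/91 = 60.4% → the hybrid format
Overall: the hybrid format 32/74 = 43.2%, Format A 57/97 = 58.8% → Format A
The hybrid format wins each industry group but Format A wins overall — the comparison reverses. The hybrid format's applications skew toward media, which has a lower base rate.

No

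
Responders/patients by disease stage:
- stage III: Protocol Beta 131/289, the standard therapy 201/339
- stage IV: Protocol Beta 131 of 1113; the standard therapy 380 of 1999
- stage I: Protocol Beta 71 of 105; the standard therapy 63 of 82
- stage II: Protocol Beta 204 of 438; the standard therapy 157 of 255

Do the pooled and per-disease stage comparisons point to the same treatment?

Stage III: Protocol Beta 131/289 = 45.3%, the standard therapy 201/339 = 59.3% → the standard therapy
Stage IV: Protocol Beta 131/1113 = 11.8%, the standard therapy 380/1999 = 19.0% → the standard therapy
Stage I: Protocol Beta 71/105 = 67.6%, the standard therapy 63/82 = 76.8% → the standard therapy
Stage II: Protocol Beta 204/438 = 46.6%, the standard therapy 157/255 = 61.6% → the standard therapy
Overall: Protocol Beta 537/1945 = 27.6%, the standard therapy 801/2675 = 29.9% → the standard therapy
The standard therapy wins overall and in every disease group — no reversal.

Yes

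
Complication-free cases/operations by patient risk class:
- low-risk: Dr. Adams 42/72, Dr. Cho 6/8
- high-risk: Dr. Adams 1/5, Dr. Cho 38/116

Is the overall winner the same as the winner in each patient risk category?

Low-risk: Dr. Adams 42/72 = 58.3%, Dr. Cho 6/8 = 75.0% → Dr. Cho
High-risk: Dr. Adams 1/5 = 20.0%, Dr. Cho 38/116 = 32.8% → Dr. Cho
Overall: Dr. Adams 43/77 = 55.8%, Dr. Cho 44/124 = 35.5% → Dr. Adams
Dr. Cho wins each patient risk group but Dr. Adams wins overall — the comparison reverses. Dr. Cho's operations skew toward high-risk, which has a lower base rate.

No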